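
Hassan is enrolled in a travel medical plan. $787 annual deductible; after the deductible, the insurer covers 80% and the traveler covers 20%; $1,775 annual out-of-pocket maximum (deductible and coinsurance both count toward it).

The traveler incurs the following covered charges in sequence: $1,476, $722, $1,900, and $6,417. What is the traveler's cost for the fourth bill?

Claim 1 — $1,476: $787 to deductible, leaving $689; 20% of $689 = $137.80. Traveler pays $924.80; OOP now $924.80.
Claim 2 — $722: deductible met; 20% of $722 = $144.40. Traveler owes $144.40 (running OOP $1,069.20).
Claim 3 — $1,900: deductible met; 20% of $1,900 = $380. Cost to traveler: $380. OOP to date $1,449.20.
Claim 4 — $6,417: deductible already satisfied, so traveler's share is 20% × $6,417 = $1,283.40. That would push OOP to $2,732.60, over the $1,775 cap, so traveler pays $1,775 − $1,449.20 = $325.80.

$325.80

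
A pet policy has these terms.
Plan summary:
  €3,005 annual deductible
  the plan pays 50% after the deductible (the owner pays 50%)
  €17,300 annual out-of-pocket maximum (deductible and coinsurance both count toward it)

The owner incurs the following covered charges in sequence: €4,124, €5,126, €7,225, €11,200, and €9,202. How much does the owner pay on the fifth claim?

Claim 1 — €4,124: €3,005 to deductible, leaving €1,119; coinsurance €1,119 × 50% = €559.50. Owner pays €3,564.50; OOP now €3,564.50.
Claim 2 — €5,126: 50% coinsurance on €5,126 = €2,563. Owner pays €2,563; OOP now €6,127.50.
Claim 3 — €7,225: deductible already satisfied, so owner's share is 50% × €7,225 = €3,612.50. Cost to owner: €3,612.50. OOP to date €9,740.
Claim 4 — €11,200: deductible met; 50% of €11,200 = €5,600. Cost to owner: €5,600. OOP to date €15,340.
Claim 5 — €9,202: deductible already satisfied, so owner's share is 50% × €9,202 = €4,601. That would push OOP to €19,941, over the €17,300 cap, so owner pays €17,300 − €15,340 = €1,960.

€1,960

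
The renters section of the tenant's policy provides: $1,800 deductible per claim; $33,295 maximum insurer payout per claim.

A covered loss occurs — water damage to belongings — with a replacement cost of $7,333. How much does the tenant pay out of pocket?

$1,800

Subtract the deductible: $7,333 − $1,800 = $5,533.
That's under the $33,295 cap, so the insurer reimburses the full $5,533.
The tenant bears the rest of the original loss: $7,333 − $5,533 = $1,800.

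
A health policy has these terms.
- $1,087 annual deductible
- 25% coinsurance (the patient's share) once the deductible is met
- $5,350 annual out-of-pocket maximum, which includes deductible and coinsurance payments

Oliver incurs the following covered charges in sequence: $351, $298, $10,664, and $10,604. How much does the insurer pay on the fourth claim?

$8,897.50

Bill 1, $351: entire amount goes to the deductible. Cost to patient: $351. OOP to date $351. Insurer: $351 − $351 = $0.
Bill 2, $298: entire amount goes to the deductible. Patient pays $298; OOP now $649. Insurer: $298 − $298 = $0.
Bill 3, $10,664: deductible takes $438, $10,226 remains; 25% of $10,226 = $2,556.50. Patient pays $2,994.50; OOP now $3,643.50. Insurer: $10,664 − $2,994.50 = $7,669.50.
Bill 4, $10,604: deductible met; 25% of $10,604 = $2,651. OOP would hit $6,294.50 > $5,350, so the cap limits the patient to $5,350 − $3,643.50 = $1,706.50. Plan pays $10,604 − $1,706.50 = $8,897.50.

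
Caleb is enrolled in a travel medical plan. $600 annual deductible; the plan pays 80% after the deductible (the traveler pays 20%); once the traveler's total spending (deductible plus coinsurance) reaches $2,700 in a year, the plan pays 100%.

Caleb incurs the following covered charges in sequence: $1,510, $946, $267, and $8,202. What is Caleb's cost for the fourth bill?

$1,640.40

#1 ($1,510): $600 finishes the deductible; $910 goes to coinsurance; traveler's 20% is $182. Traveler owes $782 (running OOP $782).
#2 ($946): deductible already satisfied, so traveler's share is 20% × $946 = $189.20. Traveler owes $189.20 (running OOP $971.20).
#3 ($267): deductible met; 20% of $267 = $53.40. Traveler pays $53.40; OOP now $1,024.60.
#4 ($8,202): deductible already satisfied, so traveler's share is 20% × $8,202 = $1,640.40. Traveler owes $1,640.40 (running OOP $2,665).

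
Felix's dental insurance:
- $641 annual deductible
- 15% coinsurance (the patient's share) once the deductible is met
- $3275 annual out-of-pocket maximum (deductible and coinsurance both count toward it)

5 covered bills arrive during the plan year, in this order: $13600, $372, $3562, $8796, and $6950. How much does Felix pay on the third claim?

#1 ($13600): deductible takes $641, $12959 remains; coinsurance $12959 × 15% = $1943.85. Cost to patient: $2584.85. OOP to date $2584.85.
#2 ($372): deductible already satisfied, so patient's share is 15% × $372 = $55.80. Patient owes $55.80 (running OOP $2640.65).
#3 ($3562): deductible met; 15% of $3562 = $534.30. Patient pays $534.30; OOP now $3174.95.

$534.30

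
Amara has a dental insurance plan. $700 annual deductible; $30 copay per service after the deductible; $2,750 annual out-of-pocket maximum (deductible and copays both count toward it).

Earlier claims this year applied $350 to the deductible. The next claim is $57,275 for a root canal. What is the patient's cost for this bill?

Deductible still to meet: $700 − $350 = $350.
After the $350 deductible portion, $57,275 − $350 = $56,925 is subject to the copay.
Copay on this service: $30.
Patient responsibility before any cap: $350 + $30 = $380.
Total out-of-pocket so far would be $350 + $380 = $730, below the $2,750 cap — no reduction.

$380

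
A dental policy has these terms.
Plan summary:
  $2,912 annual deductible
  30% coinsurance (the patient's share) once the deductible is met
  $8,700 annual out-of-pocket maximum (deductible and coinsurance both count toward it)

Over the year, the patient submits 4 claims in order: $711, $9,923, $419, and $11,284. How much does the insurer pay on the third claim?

$293.30

Bill 1, $711: all of it applies to the deductible. Patient pays $711; OOP now $711. Plan pays $711 − $711 = $0.
Bill 2, $9,923: deductible takes $2,201, $7,722 remains; 30% of $7,722 = $2,316.60. Cost to patient: $4,517.60. OOP to date $5,228.60. Insurer: $9,923 − $4,517.60 = $5,405.40.
Bill 3, $419: deductible already satisfied, so patient's share is 30% × $419 = $125.70. Cost to patient: $125.70. OOP to date $5,354.30. Insurer: $419 − $125.70 = $293.30.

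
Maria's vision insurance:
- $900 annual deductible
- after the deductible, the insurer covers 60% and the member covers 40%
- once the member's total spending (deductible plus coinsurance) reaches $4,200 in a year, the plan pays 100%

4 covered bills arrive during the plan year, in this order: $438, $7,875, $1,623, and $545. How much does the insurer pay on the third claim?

$1,288.20

Claim 1 — $438: entire amount goes to the deductible. Cost to member: $438. OOP to date $438. Plan pays $438 − $438 = $0.
Claim 2 — $7,875: $462 finishes the deductible; $7,413 goes to coinsurance; coinsurance $7,413 × 40% = $2,965.20. Member owes $3,427.20 (running OOP $3,865.20). Plan pays $7,875 − $3,427.20 = $4,447.80.
Claim 3 — $1,623: 40% coinsurance on $1,623 = $649.20. Adding that to $3,865.20 gives $4,514.40, past the $4,200 cap; member pays only $4,200 − $3,865.20 = $334.80. Plan pays $1,623 − $334.80 = $1,288.20.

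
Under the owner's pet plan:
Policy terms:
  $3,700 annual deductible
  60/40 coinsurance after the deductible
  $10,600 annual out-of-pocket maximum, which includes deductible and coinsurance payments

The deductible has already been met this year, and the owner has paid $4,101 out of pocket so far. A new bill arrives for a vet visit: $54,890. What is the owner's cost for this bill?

$6,499

The deductible is already satisfied, so the full bill goes to coinsurance.
Owner's 40% share of $54,890 is $21,956.
Year-to-date out-of-pocket would reach $4,101 + $21,956 = $26,057, above the $10,600 maximum, so the owner pays only $10,600 − $4,101 = $6,499.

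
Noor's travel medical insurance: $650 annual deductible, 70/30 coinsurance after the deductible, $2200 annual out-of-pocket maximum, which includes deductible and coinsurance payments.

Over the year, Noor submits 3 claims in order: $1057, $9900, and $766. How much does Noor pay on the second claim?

$1427.90

Bill 1, $1057: deductible takes $650, $407 remains; traveler's 30% is $122.10. Cost to traveler: $772.10. OOP to date $772.10.
Bill 2, $9900: deductible already satisfied, so traveler's share is 30% × $9900 = $2970. That would push OOP to $3742.10, over the $2200 cap, so traveler pays $2200 − $772.10 = $1427.90.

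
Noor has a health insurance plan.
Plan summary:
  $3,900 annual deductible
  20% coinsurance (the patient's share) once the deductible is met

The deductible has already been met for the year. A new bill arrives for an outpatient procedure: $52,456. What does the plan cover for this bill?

$41,964.80

The deductible is already satisfied, so the full bill goes to coinsurance.
Patient's 20% share of $52,456 is $10,491.20.
Insurer pays the balance: $52,456 − $10,491.20 = $41,964.80.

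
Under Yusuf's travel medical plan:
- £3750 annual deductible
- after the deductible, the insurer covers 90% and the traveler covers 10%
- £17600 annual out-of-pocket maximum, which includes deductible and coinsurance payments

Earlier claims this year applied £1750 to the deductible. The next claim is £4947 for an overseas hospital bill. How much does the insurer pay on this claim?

£1750 of the £3750 deductible is already met, leaving £2000.
The remaining £2947 (= £4947 − £2000) moves to coinsurance.
Coinsurance: £2947 × 10% = £294.70.
That puts the traveler's cost at £2000 + £294.70 = £2294.70 before any cap.
Total out-of-pocket so far would be £1750 + £2294.70 = £4044.70, below the £17600 cap — no reduction.
Insurer pays the balance: £4947 − £2294.70 = £2652.30.

£2652.30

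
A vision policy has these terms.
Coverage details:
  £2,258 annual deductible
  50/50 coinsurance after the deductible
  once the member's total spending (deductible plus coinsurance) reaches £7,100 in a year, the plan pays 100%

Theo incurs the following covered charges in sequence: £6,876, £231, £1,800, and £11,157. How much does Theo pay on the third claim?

#1 (£6,876): deductible takes £2,258, £4,618 remains; 50% of £4,618 = £2,309. Member owes £4,567 (running OOP £4,567).
#2 (£231): 50% coinsurance on £231 = £115.50. Member owes £115.50 (running OOP £4,682.50).
#3 (£1,800): 50% coinsurance on £1,800 = £900. Cost to member: £900. OOP to date £5,582.50.

£900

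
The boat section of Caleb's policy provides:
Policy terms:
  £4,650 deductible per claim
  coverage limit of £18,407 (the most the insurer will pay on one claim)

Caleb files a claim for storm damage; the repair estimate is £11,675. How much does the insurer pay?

After the deductible, £11,675 − £4,650 = £7,025 remains.
That's under the £18,407 cap, so the insurer reimburses the full £7,025.

£7,025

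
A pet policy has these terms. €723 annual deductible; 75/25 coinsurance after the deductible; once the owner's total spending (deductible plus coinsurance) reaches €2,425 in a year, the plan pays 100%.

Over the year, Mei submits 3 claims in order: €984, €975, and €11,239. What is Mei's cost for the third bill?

€1,393

Claim 1 — €984: deductible takes €723, €261 remains; coinsurance €261 × 25% = €65.25. Owner pays €788.25; OOP now €788.25.
Claim 2 — €975: 25% coinsurance on €975 = €243.75. Cost to owner: €243.75. OOP to date €1,032.
Claim 3 — €11,239: deductible met; 25% of €11,239 = €2,809.75. OOP would hit €3,841.75 > €2,425, so the cap limits the owner to €2,425 − €1,032 = €1,393.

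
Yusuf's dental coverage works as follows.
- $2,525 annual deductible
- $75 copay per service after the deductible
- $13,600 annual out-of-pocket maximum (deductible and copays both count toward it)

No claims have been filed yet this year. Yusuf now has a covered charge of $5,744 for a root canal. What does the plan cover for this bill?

$3,144

Nothing has been paid toward the $2,525 deductible, so the first $2,525 of this charge is applied there.
That leaves $5,744 − $2,525 = $3,219 for the copay.
Copay on this service: $75.
Patient responsibility before any cap: $2,525 + $75 = $2,600.
Cumulative spending $0 + $2,600 = $2,600 stays under the $13,600 maximum.
Insurer pays the balance: $5,744 − $2,600 = $3,144.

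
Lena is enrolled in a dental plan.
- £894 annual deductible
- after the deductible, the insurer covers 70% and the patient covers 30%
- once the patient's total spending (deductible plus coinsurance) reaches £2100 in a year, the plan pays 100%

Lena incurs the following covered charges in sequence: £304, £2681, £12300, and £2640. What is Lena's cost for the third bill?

£578.70

#1 (£304): entire amount goes to the deductible. Cost to patient: £304. OOP to date £304.
#2 (£2681): £590 finishes the deductible; £2091 goes to coinsurance; patient's 30% is £627.30. Cost to patient: £1217.30. OOP to date £1521.30.
#3 (£12300): deductible already satisfied, so patient's share is 30% × £12300 = £3690. That would push OOP to £5211.30, over the £2100 cap, so patient pays £2100 − £1521.30 = £578.70.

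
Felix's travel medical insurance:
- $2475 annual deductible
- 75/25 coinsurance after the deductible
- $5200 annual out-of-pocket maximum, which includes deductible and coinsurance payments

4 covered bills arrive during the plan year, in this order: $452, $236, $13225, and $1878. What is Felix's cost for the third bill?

#1 ($452): all of it applies to the deductible. Cost to traveler: $452. OOP to date $452.
#2 ($236): all of it applies to the deductible. Traveler owes $236 (running OOP $688).
#3 ($13225): $1787 finishes the deductible; $11438 goes to coinsurance; traveler's 25% is $2859.50. Together that's $1787 + $2859.50 = $4646.50. OOP would hit $5334.50 > $5200, so the cap limits the traveler to $5200 − $688 = $4512.

$4512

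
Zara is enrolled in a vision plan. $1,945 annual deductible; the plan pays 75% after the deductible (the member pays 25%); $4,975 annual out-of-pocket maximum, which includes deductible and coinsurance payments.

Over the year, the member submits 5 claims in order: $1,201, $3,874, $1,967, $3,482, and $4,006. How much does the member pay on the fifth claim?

Claim 1 — $1,201: fully absorbed by the deductible. Member owes $1,201 (running OOP $1,201).
Claim 2 — $3,874: deductible takes $744, $3,130 remains; member's 25% is $782.50. Member owes $1,526.50 (running OOP $2,727.50).
Claim 3 — $1,967: deductible already satisfied, so member's share is 25% × $1,967 = $491.75. Cost to member: $491.75. OOP to date $3,219.25.
Claim 4 — $3,482: deductible met; 25% of $3,482 = $870.50. Cost to member: $870.50. OOP to date $4,089.75.
Claim 5 — $4,006: deductible met; 25% of $4,006 = $1,001.50. OOP would hit $5,091.25 > $4,975, so the cap limits the member to $4,975 − $4,089.75 = $885.25.

$885.25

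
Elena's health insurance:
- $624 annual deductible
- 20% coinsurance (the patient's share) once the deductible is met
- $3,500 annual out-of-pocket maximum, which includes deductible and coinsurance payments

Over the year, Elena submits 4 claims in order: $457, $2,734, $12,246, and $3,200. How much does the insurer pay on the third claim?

Bill 1, $457: all of it applies to the deductible. Patient owes $457 (running OOP $457). Insurer: $457 − $457 = $0.
Bill 2, $2,734: deductible takes $167, $2,567 remains; 20% of $2,567 = $513.40. Cost to patient: $680.40. OOP to date $1,137.40. Plan pays $2,734 − $680.40 = $2,053.60.
Bill 3, $12,246: 20% coinsurance on $12,246 = $2,449.20. Adding that to $1,137.40 gives $3,586.60, past the $3,500 cap; patient pays only $3,500 − $1,137.40 = $2,362.60. Plan pays $12,246 − $2,362.60 = $9,883.40.

$9,883.40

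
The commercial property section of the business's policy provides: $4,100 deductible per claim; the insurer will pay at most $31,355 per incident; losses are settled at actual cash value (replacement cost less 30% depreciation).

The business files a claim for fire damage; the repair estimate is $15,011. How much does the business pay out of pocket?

$8,603.30

At 30% depreciation, ACV = $15,011 − $4,503.30 = $10,507.70.
After the deductible, $10,507.70 − $4,100 = $6,407.70 remains.
$6,407.70 ≤ $31,355, so the limit doesn't bind; insurer pays $6,407.70.
Out of pocket: $15,011 − $6,407.70 = $8,603.30.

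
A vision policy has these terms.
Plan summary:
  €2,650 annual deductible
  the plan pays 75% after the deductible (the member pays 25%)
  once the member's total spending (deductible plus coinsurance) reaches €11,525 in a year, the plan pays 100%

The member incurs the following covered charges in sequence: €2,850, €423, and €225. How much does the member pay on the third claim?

Bill 1, €2,850: €2,650 finishes the deductible; €200 goes to coinsurance; coinsurance €200 × 25% = €50. Member pays €2,700; OOP now €2,700.
Bill 2, €423: deductible met; 25% of €423 = €105.75. Cost to member: €105.75. OOP to date €2,805.75.
Bill 3, €225: 25% coinsurance on €225 = €56.25. Member owes €56.25 (running OOP €2,862).

€56.25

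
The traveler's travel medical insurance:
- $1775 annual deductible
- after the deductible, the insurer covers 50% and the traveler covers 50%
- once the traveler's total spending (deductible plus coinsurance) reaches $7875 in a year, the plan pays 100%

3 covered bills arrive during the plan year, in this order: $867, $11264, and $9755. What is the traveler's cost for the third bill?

#1 ($867): fully absorbed by the deductible. Traveler pays $867; OOP now $867.
#2 ($11264): $908 finishes the deductible; $10356 goes to coinsurance; coinsurance $10356 × 50% = $5178. Cost to traveler: $6086. OOP to date $6953.
#3 ($9755): deductible met; 50% of $9755 = $4877.50. That would push OOP to $11830.50, over the $7875 cap, so traveler pays $7875 − $6953 = $922.

$922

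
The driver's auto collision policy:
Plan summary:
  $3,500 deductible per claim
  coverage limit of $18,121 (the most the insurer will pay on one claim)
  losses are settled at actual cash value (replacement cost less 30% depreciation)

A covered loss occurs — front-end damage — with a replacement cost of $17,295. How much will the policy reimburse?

$8,606.50

At 30% depreciation, ACV = $17,295 − $5,188.50 = $12,106.50.
Less the $3,500 deductible: $12,106.50 − $3,500 = $8,606.50.
That's under the $18,121 cap, so the insurer reimburses the full $8,606.50.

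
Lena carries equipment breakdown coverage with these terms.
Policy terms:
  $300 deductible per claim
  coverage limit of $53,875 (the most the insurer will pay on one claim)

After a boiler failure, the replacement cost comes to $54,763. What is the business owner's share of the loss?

$888

Subtract the deductible: $54,763 − $300 = $54,463.
Since $54,463 > $53,875, the payout is capped at $53,875.
Business owner's share is the uncovered remainder: $54,763 − $53,875 = $888.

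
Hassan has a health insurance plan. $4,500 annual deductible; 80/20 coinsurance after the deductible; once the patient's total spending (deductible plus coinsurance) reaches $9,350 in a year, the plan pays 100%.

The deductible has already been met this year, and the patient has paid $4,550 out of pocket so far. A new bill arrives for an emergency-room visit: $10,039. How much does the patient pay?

The deductible is already satisfied, so the full bill goes to coinsurance.
20% of $10,039 = $2,007.80 falls to the patient.
Year-to-date out-of-pocket becomes $4,550 + $2,007.80 = $6,557.80, still under the $9,350 maximum, so no cap applies.

$2,007.80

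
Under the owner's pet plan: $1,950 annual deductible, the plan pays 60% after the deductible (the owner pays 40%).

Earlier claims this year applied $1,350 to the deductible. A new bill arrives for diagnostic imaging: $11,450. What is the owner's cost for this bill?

$4,940

Remaining deductible: $1,950 − $1,350 = $600.
After the $600 deductible portion, $11,450 − $600 = $10,850 is subject to coinsurance.
Owner's 40% share of $10,850 is $4,340.
That puts the owner's cost at $600 + $4,340 = $4,940.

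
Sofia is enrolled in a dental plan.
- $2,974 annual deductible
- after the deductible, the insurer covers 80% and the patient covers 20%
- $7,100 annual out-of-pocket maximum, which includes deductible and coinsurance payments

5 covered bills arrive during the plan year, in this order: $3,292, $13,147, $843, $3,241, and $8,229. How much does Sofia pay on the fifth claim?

$616.20

Claim 1 — $3,292: deductible takes $2,974, $318 remains; 20% of $318 = $63.60. Patient owes $3,037.60 (running OOP $3,037.60).
Claim 2 — $13,147: deductible met; 20% of $13,147 = $2,629.40. Cost to patient: $2,629.40. OOP to date $5,667.
Claim 3 — $843: 20% coinsurance on $843 = $168.60. Cost to patient: $168.60. OOP to date $5,835.60.
Claim 4 — $3,241: deductible met; 20% of $3,241 = $648.20. Cost to patient: $648.20. OOP to date $6,483.80.
Claim 5 — $8,229: 20% coinsurance on $8,229 = $1,645.80. Adding that to $6,483.80 gives $8,129.60, past the $7,100 cap; patient pays only $7,100 − $6,483.80 = $616.20.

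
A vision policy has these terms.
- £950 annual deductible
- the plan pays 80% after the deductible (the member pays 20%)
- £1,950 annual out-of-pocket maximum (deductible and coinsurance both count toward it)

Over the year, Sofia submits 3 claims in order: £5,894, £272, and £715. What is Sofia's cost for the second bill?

£11.20

Claim 1 — £5,894: £950 to deductible, leaving £4,944; coinsurance £4,944 × 20% = £988.80. Member owes £1,938.80 (running OOP £1,938.80).
Claim 2 — £272: 20% coinsurance on £272 = £54.40. Adding that to £1,938.80 gives £1,993.20, past the £1,950 cap; member pays only £1,950 − £1,938.80 = £11.20.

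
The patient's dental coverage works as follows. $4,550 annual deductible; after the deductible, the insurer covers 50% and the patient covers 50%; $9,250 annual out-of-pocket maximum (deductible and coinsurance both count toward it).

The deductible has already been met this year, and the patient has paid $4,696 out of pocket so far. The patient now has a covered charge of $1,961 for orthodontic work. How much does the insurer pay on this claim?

$980.50

The deductible is already satisfied, so the full bill goes to coinsurance.
50% of $1,961 = $980.50 falls to the patient.
Year-to-date out-of-pocket becomes $4,696 + $980.50 = $5,676.50, still under the $9,250 maximum, so no cap applies.
The plan picks up $1,961 − $980.50 = $980.50.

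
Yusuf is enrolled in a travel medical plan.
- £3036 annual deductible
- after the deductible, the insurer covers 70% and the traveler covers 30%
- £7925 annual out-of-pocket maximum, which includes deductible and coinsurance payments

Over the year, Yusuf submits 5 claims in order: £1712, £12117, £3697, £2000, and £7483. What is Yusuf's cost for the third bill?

£1109.10

Claim 1 (£1712): entire amount goes to the deductible. Cost to traveler: £1712. OOP to date £1712.
Claim 2 (£12117): £1324 to deductible, leaving £10793; 30% of £10793 = £3237.90. Cost to traveler: £4561.90. OOP to date £6273.90.
Claim 3 (£3697): deductible met; 30% of £3697 = £1109.10. Traveler owes £1109.10 (running OOP £7383).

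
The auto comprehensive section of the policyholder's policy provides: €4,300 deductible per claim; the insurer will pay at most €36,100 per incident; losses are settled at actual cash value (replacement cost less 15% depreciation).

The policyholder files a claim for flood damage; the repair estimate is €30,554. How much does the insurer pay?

Depreciate 15%: the covered value is €30,554 × 0.85 = €25,970.90.
After the deductible, €25,970.90 − €4,300 = €21,670.90 remains.
€21,670.90 is within the €36,100 limit, so the insurer pays €21,670.90.

€21,670.90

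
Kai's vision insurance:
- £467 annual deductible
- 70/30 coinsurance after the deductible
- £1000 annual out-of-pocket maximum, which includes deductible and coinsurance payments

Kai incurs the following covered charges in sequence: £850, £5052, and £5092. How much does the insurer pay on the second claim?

£4633.90

Claim 1 (£850): £467 to deductible, leaving £383; member's 30% is £114.90. Cost to member: £581.90. OOP to date £581.90. Plan pays £850 − £581.90 = £268.10.
Claim 2 (£5052): deductible already satisfied, so member's share is 30% × £5052 = £1515.60. OOP would hit £2097.50 > £1000, so the cap limits the member to £1000 − £581.90 = £418.10. Insurer: £5052 − £418.10 = £4633.90.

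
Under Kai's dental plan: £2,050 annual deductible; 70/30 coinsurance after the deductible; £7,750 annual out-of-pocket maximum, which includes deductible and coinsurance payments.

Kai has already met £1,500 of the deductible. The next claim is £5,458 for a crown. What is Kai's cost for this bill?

£2,022.40

Deductible still to meet: £2,050 − £1,500 = £550.
After the £550 deductible portion, £5,458 − £550 = £4,908 is subject to coinsurance.
Coinsurance: £4,908 × 30% = £1,472.40.
So the patient owes £550 + £1,472.40 = £2,022.40 before any cap.
Total out-of-pocket so far would be £1,500 + £2,022.40 = £3,522.40, below the £7,750 cap — no reduction.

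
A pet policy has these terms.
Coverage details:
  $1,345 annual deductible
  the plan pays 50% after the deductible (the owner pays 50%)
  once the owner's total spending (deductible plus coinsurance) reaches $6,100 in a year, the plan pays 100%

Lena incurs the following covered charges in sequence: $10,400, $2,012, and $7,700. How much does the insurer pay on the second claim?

$1,784.50

Claim 1 — $10,400: deductible takes $1,345, $9,055 remains; owner's 50% is $4,527.50. Cost to owner: $5,872.50. OOP to date $5,872.50. Plan pays $10,400 − $5,872.50 = $4,527.50.
Claim 2 — $2,012: deductible met; 50% of $2,012 = $1,006. That would push OOP to $6,878.50, over the $6,100 cap, so owner pays $6,100 − $5,872.50 = $227.50. Insurer: $2,012 − $227.50 = $1,784.50.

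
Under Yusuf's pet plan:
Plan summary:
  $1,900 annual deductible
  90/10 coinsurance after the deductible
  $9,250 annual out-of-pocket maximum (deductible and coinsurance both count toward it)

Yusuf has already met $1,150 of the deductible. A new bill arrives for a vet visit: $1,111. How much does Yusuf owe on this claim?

$786.10

Deductible still to meet: $1,900 − $1,150 = $750.
That leaves $1,111 − $750 = $361 for coinsurance.
Coinsurance: $361 × 10% = $36.10.
That puts the owner's cost at $750 + $36.10 = $786.10 before any cap.
Total out-of-pocket so far would be $1,150 + $786.10 = $1,936.10, below the $9,250 cap — no reduction.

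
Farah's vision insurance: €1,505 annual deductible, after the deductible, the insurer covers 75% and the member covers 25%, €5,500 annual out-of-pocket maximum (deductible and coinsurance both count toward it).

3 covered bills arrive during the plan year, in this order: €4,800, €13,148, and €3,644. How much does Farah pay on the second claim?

#1 (€4,800): deductible takes €1,505, €3,295 remains; member's 25% is €823.75. Cost to member: €2,328.75. OOP to date €2,328.75.
#2 (€13,148): 25% coinsurance on €13,148 = €3,287. OOP would hit €5,615.75 > €5,500, so the cap limits the member to €5,500 − €2,328.75 = €3,171.25.

€3,171.25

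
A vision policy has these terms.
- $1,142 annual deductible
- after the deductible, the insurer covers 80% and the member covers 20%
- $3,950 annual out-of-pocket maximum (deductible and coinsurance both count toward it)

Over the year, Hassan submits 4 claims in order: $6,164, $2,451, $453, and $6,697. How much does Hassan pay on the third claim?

$90.60

Claim 1 ($6,164): $1,142 to deductible, leaving $5,022; coinsurance $5,022 × 20% = $1,004.40. Member pays $2,146.40; OOP now $2,146.40.
Claim 2 ($2,451): deductible met; 20% of $2,451 = $490.20. Member pays $490.20; OOP now $2,636.60.
Claim 3 ($453): 20% coinsurance on $453 = $90.60. Member owes $90.60 (running OOP $2,727.20).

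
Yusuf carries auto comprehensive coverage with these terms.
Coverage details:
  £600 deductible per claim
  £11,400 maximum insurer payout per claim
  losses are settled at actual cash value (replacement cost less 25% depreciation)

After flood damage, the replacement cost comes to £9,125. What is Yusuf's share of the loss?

£2,881.25

At 25% depreciation, ACV = £9,125 − £2,281.25 = £6,843.75.
Less the £600 deductible: £6,843.75 − £600 = £6,243.75.
£6,243.75 ≤ £11,400, so the limit doesn't bind; insurer pays £6,243.75.
Out of pocket: £9,125 − £6,243.75 = £2,881.25.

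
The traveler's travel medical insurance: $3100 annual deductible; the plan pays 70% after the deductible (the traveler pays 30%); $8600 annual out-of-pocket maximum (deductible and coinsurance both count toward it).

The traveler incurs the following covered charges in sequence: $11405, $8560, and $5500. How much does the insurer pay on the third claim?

Claim 1 — $11405: $3100 to deductible, leaving $8305; traveler's 30% is $2491.50. Traveler owes $5591.50 (running OOP $5591.50). Insurer: $11405 − $5591.50 = $5813.50.
Claim 2 — $8560: deductible already satisfied, so traveler's share is 30% × $8560 = $2568. Cost to traveler: $2568. OOP to date $8159.50. Insurer: $8560 − $2568 = $5992.
Claim 3 — $5500: deductible already satisfied, so traveler's share is 30% × $5500 = $1650. OOP would hit $9809.50 > $8600, so the cap limits the traveler to $8600 − $8159.50 = $440.50. Plan pays $5500 − $440.50 = $5059.50.

$5059.50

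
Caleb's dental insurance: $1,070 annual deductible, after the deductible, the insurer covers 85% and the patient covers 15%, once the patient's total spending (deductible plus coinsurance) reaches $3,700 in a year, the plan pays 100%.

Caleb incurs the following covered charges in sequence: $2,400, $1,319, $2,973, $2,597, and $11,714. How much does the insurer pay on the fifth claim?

Bill 1, $2,400: $1,070 finishes the deductible; $1,330 goes to coinsurance; 15% of $1,330 = $199.50. Patient pays $1,269.50; OOP now $1,269.50. Insurer: $2,400 − $1,269.50 = $1,130.50.
Bill 2, $1,319: deductible already satisfied, so patient's share is 15% × $1,319 = $197.85. Patient owes $197.85 (running OOP $1,467.35). Plan pays $1,319 − $197.85 = $1,121.15.
Bill 3, $2,973: deductible met; 15% of $2,973 = $445.95. Patient owes $445.95 (running OOP $1,913.30). Insurer: $2,973 − $445.95 = $2,527.05.
Bill 4, $2,597: deductible already satisfied, so patient's share is 15% × $2,597 = $389.55. Patient owes $389.55 (running OOP $2,302.85). Insurer: $2,597 − $389.55 = $2,207.45.
Bill 5, $11,714: deductible already satisfied, so patient's share is 15% × $11,714 = $1,757.10. Adding that to $2,302.85 gives $4,059.95, past the $3,700 cap; patient pays only $3,700 − $2,302.85 = $1,397.15. Insurer: $11,714 − $1,397.15 = $10,316.85.

$10,316.85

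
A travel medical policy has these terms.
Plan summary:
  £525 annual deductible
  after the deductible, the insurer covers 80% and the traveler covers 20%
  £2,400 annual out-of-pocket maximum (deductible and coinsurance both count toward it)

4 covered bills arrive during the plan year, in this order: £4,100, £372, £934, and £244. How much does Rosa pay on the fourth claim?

£48.80

Claim 1 — £4,100: deductible takes £525, £3,575 remains; coinsurance £3,575 × 20% = £715. Cost to traveler: £1,240. OOP to date £1,240.
Claim 2 — £372: deductible already satisfied, so traveler's share is 20% × £372 = £74.40. Cost to traveler: £74.40. OOP to date £1,314.40.
Claim 3 — £934: 20% coinsurance on £934 = £186.80. Traveler pays £186.80; OOP now £1,501.20.
Claim 4 — £244: deductible already satisfied, so traveler's share is 20% × £244 = £48.80. Cost to traveler: £48.80. OOP to date £1,550.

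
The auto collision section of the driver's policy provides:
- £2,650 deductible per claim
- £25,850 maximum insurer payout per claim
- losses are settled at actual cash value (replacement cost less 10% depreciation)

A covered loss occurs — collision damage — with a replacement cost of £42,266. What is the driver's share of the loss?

£16,416

Actual cash value after 10% depreciation: £42,266 × 90% = £38,039.40.
After the deductible, £38,039.40 − £2,650 = £35,389.40 remains.
£35,389.40 exceeds the £25,850 limit, so the insurer pays the limit: £25,850.
The driver bears the rest of the original loss: £42,266 − £25,850 = £16,416.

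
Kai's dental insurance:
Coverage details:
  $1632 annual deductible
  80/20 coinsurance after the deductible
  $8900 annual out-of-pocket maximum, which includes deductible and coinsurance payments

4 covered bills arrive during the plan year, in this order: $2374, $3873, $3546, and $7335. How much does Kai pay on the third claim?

#1 ($2374): deductible takes $1632, $742 remains; patient's 20% is $148.40. Patient owes $1780.40 (running OOP $1780.40).
#2 ($3873): deductible already satisfied, so patient's share is 20% × $3873 = $774.60. Cost to patient: $774.60. OOP to date $2555.
#3 ($3546): deductible met; 20% of $3546 = $709.20. Cost to patient: $709.20. OOP to date $3264.20.

$709.20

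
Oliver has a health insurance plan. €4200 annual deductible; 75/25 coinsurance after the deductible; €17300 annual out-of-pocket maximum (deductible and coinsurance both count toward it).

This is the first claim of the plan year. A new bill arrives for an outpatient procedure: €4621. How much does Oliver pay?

Deductible not yet touched, so the first €4200 of the bill goes to the deductible.
After the €4200 deductible portion, €4621 − €4200 = €421 is subject to coinsurance.
25% of €421 = €105.25 falls to the patient.
So the patient owes €4200 + €105.25 = €4305.25 before any cap.
Year-to-date out-of-pocket becomes €0 + €4305.25 = €4305.25, still under the €17300 maximum, so no cap applies.

€4305.25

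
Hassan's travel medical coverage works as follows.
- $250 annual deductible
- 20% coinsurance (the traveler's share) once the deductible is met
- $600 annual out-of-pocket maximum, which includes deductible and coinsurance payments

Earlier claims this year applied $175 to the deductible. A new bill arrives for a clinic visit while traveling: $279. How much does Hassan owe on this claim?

$175 of the $250 deductible is already met, leaving $75.
After the $75 deductible portion, $279 − $75 = $204 is subject to coinsurance.
Coinsurance: $204 × 20% = $40.80.
So the traveler owes $75 + $40.80 = $115.80 before any cap.
Total out-of-pocket so far would be $175 + $115.80 = $290.80, below the $600 cap — no reduction.

$115.80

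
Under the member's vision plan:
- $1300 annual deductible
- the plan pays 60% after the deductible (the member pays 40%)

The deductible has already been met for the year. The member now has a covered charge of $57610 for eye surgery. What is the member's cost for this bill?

With the deductible met, the entire $57610 is subject to coinsurance.
Coinsurance: $57610 × 40% = $23044.

$23044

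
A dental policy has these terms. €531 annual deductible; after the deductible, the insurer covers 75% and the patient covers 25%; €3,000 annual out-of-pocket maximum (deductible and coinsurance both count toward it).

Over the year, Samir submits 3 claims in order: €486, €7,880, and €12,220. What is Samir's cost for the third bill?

€510.25

Claim 1 — €486: fully absorbed by the deductible. Patient pays €486; OOP now €486.
Claim 2 — €7,880: deductible takes €45, €7,835 remains; coinsurance €7,835 × 25% = €1,958.75. Cost to patient: €2,003.75. OOP to date €2,489.75.
Claim 3 — €12,220: 25% coinsurance on €12,220 = €3,055. Adding that to €2,489.75 gives €5,544.75, past the €3,000 cap; patient pays only €3,000 − €2,489.75 = €510.25.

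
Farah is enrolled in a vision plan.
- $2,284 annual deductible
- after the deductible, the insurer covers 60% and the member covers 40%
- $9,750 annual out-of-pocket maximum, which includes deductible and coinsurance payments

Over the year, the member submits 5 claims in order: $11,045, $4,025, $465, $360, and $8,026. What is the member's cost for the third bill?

#1 ($11,045): $2,284 finishes the deductible; $8,761 goes to coinsurance; coinsurance $8,761 × 40% = $3,504.40. Cost to member: $5,788.40. OOP to date $5,788.40.
#2 ($4,025): deductible met; 40% of $4,025 = $1,610. Member pays $1,610; OOP now $7,398.40.
#3 ($465): deductible met; 40% of $465 = $186. Member owes $186 (running OOP $7,584.40).

$186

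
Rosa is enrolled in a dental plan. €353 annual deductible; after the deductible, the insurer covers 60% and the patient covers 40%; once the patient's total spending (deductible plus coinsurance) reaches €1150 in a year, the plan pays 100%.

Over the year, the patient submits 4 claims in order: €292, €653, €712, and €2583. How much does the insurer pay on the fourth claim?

#1 (€292): fully absorbed by the deductible. Cost to patient: €292. OOP to date €292. Plan pays €292 − €292 = €0.
#2 (€653): €61 to deductible, leaving €592; 40% of €592 = €236.80. Patient pays €297.80; OOP now €589.80. Insurer: €653 − €297.80 = €355.20.
#3 (€712): 40% coinsurance on €712 = €284.80. Patient pays €284.80; OOP now €874.60. Insurer: €712 − €284.80 = €427.20.
#4 (€2583): deductible met; 40% of €2583 = €1033.20. Adding that to €874.60 gives €1907.80, past the €1150 cap; patient pays only €1150 − €874.60 = €275.40. Insurer: €2583 − €275.40 = €2307.60.

€2307.60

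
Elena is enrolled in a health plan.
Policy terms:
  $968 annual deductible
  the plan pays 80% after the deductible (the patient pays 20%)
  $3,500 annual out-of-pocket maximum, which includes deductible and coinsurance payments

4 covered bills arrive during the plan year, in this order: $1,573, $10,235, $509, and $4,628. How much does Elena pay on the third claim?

#1 ($1,573): deductible takes $968, $605 remains; patient's 20% is $121. Patient pays $1,089; OOP now $1,089.
#2 ($10,235): deductible already satisfied, so patient's share is 20% × $10,235 = $2,047. Patient pays $2,047; OOP now $3,136.
#3 ($509): deductible already satisfied, so patient's share is 20% × $509 = $101.80. Patient pays $101.80; OOP now $3,237.80.

$101.80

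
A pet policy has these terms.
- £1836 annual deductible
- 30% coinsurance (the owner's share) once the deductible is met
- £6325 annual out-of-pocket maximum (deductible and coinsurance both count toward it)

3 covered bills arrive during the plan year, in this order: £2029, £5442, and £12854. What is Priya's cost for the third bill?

£2798.50

Bill 1, £2029: £1836 finishes the deductible; £193 goes to coinsurance; coinsurance £193 × 30% = £57.90. Owner pays £1893.90; OOP now £1893.90.
Bill 2, £5442: 30% coinsurance on £5442 = £1632.60. Cost to owner: £1632.60. OOP to date £3526.50.
Bill 3, £12854: 30% coinsurance on £12854 = £3856.20. That would push OOP to £7382.70, over the £6325 cap, so owner pays £6325 − £3526.50 = £2798.50.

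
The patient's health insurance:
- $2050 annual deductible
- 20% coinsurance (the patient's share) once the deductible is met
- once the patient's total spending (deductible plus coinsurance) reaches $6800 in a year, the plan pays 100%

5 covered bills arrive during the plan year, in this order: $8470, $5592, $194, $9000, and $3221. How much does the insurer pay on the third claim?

Bill 1, $8470: $2050 to deductible, leaving $6420; patient's 20% is $1284. Patient pays $3334; OOP now $3334. Plan pays $8470 − $3334 = $5136.
Bill 2, $5592: deductible already satisfied, so patient's share is 20% × $5592 = $1118.40. Cost to patient: $1118.40. OOP to date $4452.40. Plan pays $5592 − $1118.40 = $4473.60.
Bill 3, $194: deductible met; 20% of $194 = $38.80. Cost to patient: $38.80. OOP to date $4491.20. Insurer: $194 − $38.80 = $155.20.

$155.20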